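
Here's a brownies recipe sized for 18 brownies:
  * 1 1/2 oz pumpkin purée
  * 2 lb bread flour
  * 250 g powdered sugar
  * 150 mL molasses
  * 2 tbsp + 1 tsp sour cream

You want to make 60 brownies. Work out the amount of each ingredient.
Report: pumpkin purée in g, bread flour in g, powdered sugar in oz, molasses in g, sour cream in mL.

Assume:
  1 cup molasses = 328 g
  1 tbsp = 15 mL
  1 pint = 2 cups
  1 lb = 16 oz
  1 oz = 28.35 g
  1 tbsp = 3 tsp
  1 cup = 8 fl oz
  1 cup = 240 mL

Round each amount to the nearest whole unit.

pumpkin purée: 142 g; bread flour: 3024 g; powdered sugar: 29 oz; molasses: 683 g; sour cream: 117 mL

Scaling factor: 60/18 = 10/3.
pumpkin purée: 1.5 oz × 10/3 × 28.35 g/oz ≈ 142 g
bread flour: 2 lb × 10/3 × 16 oz/lb × 28.35 g/oz = 3024 g
powdered sugar: 250 g × 10/3 ÷ 28.35 g/oz ≈ 29 oz
molasses: 150 mL × 10/3 ÷ 240 mL/cup × 328 g/cup ≈ 683 g
sour cream: (2 tbsp + 1 tsp = 7/3 tbsp) × 10/3 × 15 mL/tbsp ≈ 117 mL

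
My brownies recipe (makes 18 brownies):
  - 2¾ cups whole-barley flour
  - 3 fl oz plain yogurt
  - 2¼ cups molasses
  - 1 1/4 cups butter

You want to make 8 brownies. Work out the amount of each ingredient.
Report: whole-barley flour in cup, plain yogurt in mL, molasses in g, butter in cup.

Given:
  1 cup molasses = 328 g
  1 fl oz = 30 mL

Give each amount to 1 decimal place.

whole-barley flour: 1.2 cup; plain yogurt: 40.0 mL; molasses: 328.0 g; butter: 0.6 cup

Scaling factor: 8/18 = 4/9.
whole-barley flour: 2.75 cup × 4/9 ≈ 1.2 cup
plain yogurt: 3 fl oz × 4/9 × 30 mL/fl oz = 40.0 mL
molasses: 2.25 cup × 4/9 × 328 g/cup = 328.0 g
butter: 1.25 cup × 4/9 ≈ 0.6 cup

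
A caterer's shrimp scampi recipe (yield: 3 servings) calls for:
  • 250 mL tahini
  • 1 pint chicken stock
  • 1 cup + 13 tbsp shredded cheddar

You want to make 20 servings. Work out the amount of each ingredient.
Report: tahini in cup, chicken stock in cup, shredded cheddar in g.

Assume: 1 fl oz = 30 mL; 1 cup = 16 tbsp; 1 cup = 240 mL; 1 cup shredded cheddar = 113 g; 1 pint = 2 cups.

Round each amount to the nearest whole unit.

tahini: 7 cup; chicken stock: 13 cup; shredded cheddar: 1365 g

Scaling factor: 20/3.
tahini: 250 mL × 20/3 ÷ 240 mL/cup ≈ 7 cup
chicken stock: 1 pint × 20/3 × 2 cup/pint ≈ 13 cup
shredded cheddar: (1 cup + 13 tbsp = 1.8125 cup) × 20/3 × 113 g/cup ≈ 1365 g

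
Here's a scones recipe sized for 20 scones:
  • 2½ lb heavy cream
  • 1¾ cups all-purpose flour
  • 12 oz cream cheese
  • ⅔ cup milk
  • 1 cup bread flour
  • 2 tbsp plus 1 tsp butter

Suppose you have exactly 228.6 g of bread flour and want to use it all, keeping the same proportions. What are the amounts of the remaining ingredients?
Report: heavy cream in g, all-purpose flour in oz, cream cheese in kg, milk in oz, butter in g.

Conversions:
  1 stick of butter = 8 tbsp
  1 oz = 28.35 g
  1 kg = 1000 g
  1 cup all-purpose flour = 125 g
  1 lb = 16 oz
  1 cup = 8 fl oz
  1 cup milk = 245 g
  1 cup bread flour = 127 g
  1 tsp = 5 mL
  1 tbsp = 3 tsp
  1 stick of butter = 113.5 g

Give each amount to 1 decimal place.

heavy cream: 2041.2 g; all-purpose flour: 13.9 oz; cream cheese: 0.6 kg; milk: 10.4 oz; butter: 59.6 g

The original recipe has 127 g of bread flour, so the scaling factor is 228.6 ÷ 127 = 9/5 = 1.8.
heavy cream: 2.5 lb × 9/5 × 16 oz/lb × 28.35 g/oz = 2041.2 g
all-purpose flour: 1.75 cup × 9/5 × 125 g/cup ÷ 28.35 g/oz ≈ 13.9 oz
cream cheese: 12 oz × 9/5 × 28.35 g/oz ÷ 1000 g/kg ≈ 0.6 kg
milk: 2/3 cup × 9/5 × 245 g/cup ÷ 28.35 g/oz ≈ 10.4 oz
butter: (2 tbsp + 1 tsp = 7/3 tbsp) × 9/5 ÷ 8 tbsp/stick × 113.5 g/stick ≈ 59.6 g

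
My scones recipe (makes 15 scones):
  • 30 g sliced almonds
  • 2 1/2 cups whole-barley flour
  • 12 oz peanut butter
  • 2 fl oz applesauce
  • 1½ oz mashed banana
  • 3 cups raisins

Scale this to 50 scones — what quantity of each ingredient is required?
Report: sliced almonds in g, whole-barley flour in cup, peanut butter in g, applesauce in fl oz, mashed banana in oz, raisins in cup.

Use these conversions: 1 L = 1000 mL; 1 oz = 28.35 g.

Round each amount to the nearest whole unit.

Scaling factor: 50/15 = 10/3.
sliced almonds: 30 g × 10/3 = 100 g
whole-barley flour: 2.5 cup × 10/3 ≈ 8 cup
peanut butter: 12 oz × 10/3 × 28.35 g/oz = 1134 g
applesauce: 2 fl oz × 10/3 ≈ 7 fl oz
mashed banana: 1.5 oz × 10/3 = 5 oz
raisins: 3 cup × 10/3 = 10 cup

sliced almonds: 100 g; whole-barley flour: 8 cup; peanut butter: 1134 g; applesauce: 7 fl oz; mashed banana: 5 oz; raisins: 10 cup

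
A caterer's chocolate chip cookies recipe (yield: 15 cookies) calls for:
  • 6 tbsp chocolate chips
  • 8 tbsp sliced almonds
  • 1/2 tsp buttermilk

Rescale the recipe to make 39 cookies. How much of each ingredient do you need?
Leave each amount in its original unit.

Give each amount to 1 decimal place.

Scaling factor: 39/15 = 13/5 = 2.6.
chocolate chips: 6 tbsp × 13/5 = 15.6 tbsp
sliced almonds: 8 tbsp × 13/5 = 20.8 tbsp
buttermilk: 0.5 tsp × 13/5 = 1.3 tsp

chocolate chips: 15.6 tbsp; sliced almonds: 20.8 tbsp; buttermilk: 1.3 tsp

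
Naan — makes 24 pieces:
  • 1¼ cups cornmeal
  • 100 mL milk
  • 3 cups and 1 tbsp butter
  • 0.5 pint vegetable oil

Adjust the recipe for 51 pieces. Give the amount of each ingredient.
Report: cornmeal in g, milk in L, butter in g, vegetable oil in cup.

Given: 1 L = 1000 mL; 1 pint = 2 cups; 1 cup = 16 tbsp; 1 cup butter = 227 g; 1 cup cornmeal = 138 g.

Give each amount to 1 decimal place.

cornmeal: 366.6 g; milk: 0.2 L; butter: 1477.3 g; vegetable oil: 2.1 cup

Scaling factor: 51/24 = 17/8 = 2.125.
cornmeal: 1.25 cup × 17/8 × 138 g/cup ≈ 366.6 g
milk: 100 mL × 17/8 ÷ 1000 mL/L ≈ 0.2 L
butter: (3 cup + 1 tbsp = 3.0625 cup) × 17/8 × 227 g/cup ≈ 1477.3 g
vegetable oil: 0.5 pint × 17/8 × 2 cup/pint ≈ 2.1 cup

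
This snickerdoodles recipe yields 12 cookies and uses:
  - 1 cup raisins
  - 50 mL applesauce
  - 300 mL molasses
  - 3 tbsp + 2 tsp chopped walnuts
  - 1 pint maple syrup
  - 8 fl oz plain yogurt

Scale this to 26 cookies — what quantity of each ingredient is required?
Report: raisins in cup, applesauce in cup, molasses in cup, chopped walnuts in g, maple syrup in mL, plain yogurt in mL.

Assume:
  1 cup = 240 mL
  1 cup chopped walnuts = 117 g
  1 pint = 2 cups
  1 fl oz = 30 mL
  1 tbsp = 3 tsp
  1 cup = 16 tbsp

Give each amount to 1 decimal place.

Scaling factor: 26/12 = 13/6.
raisins: 1 cup × 13/6 ≈ 2.2 cup
applesauce: 50 mL × 13/6 ÷ 240 mL/cup ≈ 0.5 cup
molasses: 300 mL × 13/6 ÷ 240 mL/cup ≈ 2.7 cup
chopped walnuts: (3 tbsp + 2 tsp = 11/3 tbsp) × 13/6 ÷ 16 tbsp/cup × 117 g/cup ≈ 58.1 g
maple syrup: 1 pint × 13/6 × 2 cup/pint × 240 mL/cup = 1040.0 mL
plain yogurt: 8 fl oz × 13/6 × 30 mL/fl oz = 520.0 mL

raisins: 2.2 cup; applesauce: 0.5 cup; molasses: 2.7 cup; chopped walnuts: 58.1 g; maple syrup: 1040.0 mL; plain yogurt: 520.0 mL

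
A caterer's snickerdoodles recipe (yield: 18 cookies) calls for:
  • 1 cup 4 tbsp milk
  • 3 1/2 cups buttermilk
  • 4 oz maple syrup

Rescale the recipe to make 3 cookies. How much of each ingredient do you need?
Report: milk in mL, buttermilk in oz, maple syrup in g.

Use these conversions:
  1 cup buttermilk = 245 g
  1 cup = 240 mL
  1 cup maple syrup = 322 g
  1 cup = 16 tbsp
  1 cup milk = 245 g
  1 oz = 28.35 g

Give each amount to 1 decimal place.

milk: 50.0 mL; buttermilk: 5.0 oz; maple syrup: 18.9 g

Scaling factor: 3/18 = 1/6.
milk: (1 cup + 4 tbsp = 1.25 cup) × 1/6 × 240 mL/cup = 50.0 mL
buttermilk: 3.5 cup × 1/6 × 245 g/cup ÷ 28.35 g/oz ≈ 5.0 oz
maple syrup: 4 oz × 1/6 × 28.35 g/oz = 18.9 g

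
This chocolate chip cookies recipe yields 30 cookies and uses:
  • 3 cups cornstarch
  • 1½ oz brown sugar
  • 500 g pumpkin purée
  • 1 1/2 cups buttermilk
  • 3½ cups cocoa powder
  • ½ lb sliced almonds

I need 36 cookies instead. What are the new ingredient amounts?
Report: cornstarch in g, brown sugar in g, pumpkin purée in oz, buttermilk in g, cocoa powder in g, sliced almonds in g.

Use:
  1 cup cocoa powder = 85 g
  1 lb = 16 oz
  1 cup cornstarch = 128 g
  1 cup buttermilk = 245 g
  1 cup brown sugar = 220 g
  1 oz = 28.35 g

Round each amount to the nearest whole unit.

cornstarch: 461 g; brown sugar: 51 g; pumpkin purée: 21 oz; buttermilk: 441 g; cocoa powder: 357 g; sliced almonds: 272 g

Scaling factor: 36/30 = 6/5 = 1.2.
cornstarch: 3 cup × 6/5 × 128 g/cup ≈ 461 g
brown sugar: 1.5 oz × 6/5 × 28.35 g/oz ≈ 51 g
pumpkin purée: 500 g × 6/5 ÷ 28.35 g/oz ≈ 21 oz
buttermilk: 1.5 cup × 6/5 × 245 g/cup = 441 g
cocoa powder: 3.5 cup × 6/5 × 85 g/cup = 357 g
sliced almonds: 0.5 lb × 6/5 × 16 oz/lb × 28.35 g/oz ≈ 272 g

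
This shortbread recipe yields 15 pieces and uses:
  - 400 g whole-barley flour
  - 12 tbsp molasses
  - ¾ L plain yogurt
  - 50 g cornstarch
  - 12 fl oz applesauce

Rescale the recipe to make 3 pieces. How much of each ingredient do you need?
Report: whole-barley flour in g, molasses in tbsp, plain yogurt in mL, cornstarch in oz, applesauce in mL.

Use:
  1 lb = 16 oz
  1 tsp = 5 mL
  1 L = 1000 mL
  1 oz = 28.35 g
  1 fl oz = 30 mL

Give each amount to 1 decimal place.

Scaling factor: 3/15 = 1/5 = 0.2.
whole-barley flour: 400 g × 1/5 = 80.0 g
molasses: 12 tbsp × 1/5 = 2.4 tbsp
plain yogurt: 0.75 L × 1/5 × 1000 mL/L = 150.0 mL
cornstarch: 50 g × 1/5 ÷ 28.35 g/oz ≈ 0.4 oz
applesauce: 12 fl oz × 1/5 × 30 mL/fl oz = 72.0 mL

whole-barley flour: 80.0 g; molasses: 2.4 tbsp; plain yogurt: 150.0 mL; cornstarch: 0.4 oz; applesauce: 72.0 mL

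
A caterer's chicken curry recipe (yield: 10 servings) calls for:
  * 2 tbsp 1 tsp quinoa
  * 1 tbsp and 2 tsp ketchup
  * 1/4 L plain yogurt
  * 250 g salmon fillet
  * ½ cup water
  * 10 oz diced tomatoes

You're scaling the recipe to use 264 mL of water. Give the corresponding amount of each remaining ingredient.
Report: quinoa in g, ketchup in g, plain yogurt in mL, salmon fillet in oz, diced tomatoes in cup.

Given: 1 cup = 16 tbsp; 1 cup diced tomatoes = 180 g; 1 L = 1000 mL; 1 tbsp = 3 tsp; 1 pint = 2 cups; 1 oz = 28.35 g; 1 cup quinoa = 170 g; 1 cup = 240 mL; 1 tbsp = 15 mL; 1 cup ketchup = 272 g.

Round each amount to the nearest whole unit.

The original recipe has 120 mL of water, so the scaling factor is 264 ÷ 120 = 11/5 = 2.2.
quinoa: (2 tbsp + 1 tsp = 7/3 tbsp) × 11/5 ÷ 16 tbsp/cup × 170 g/cup ≈ 55 g
ketchup: (1 tbsp + 2 tsp = 5/3 tbsp) × 11/5 ÷ 16 tbsp/cup × 272 g/cup ≈ 62 g
plain yogurt: 0.25 L × 11/5 × 1000 mL/L = 550 mL
salmon fillet: 250 g × 11/5 ÷ 28.35 g/oz ≈ 19 oz
diced tomatoes: 10 oz × 11/5 × 28.35 g/oz ÷ 180 g/cup ≈ 3 cup

quinoa: 55 g; ketchup: 62 g; plain yogurt: 550 mL; salmon fillet: 19 oz; diced tomatoes: 3 cup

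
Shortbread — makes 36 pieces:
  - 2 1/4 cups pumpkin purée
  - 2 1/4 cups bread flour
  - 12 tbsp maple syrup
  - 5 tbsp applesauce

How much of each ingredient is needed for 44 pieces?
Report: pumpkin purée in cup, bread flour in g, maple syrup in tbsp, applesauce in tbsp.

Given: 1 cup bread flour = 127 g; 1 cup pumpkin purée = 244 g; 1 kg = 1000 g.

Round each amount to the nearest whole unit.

Scaling factor: 44/36 = 11/9.
pumpkin purée: 2.25 cup × 11/9 ≈ 3 cup
bread flour: 2.25 cup × 11/9 × 127 g/cup ≈ 349 g
maple syrup: 12 tbsp × 11/9 ≈ 15 tbsp
applesauce: 5 tbsp × 11/9 ≈ 6 tbsp

pumpkin purée: 3 cup; bread flour: 349 g; maple syrup: 15 tbsp; applesauce: 6 tbsp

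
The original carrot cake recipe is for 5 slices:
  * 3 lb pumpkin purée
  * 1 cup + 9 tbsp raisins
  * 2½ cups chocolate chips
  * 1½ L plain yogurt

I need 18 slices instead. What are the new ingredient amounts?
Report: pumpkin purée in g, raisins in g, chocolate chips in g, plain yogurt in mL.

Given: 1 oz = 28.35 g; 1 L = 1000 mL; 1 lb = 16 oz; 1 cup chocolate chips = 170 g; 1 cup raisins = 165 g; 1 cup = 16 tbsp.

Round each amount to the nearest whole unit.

Scaling factor: 18/5 = 3.6.
pumpkin purée: 3 lb × 18/5 × 16 oz/lb × 28.35 g/oz ≈ 4899 g
raisins: (1 cup + 9 tbsp = 1.5625 cup) × 18/5 × 165 g/cup ≈ 928 g
chocolate chips: 2.5 cup × 18/5 × 170 g/cup = 1530 g
plain yogurt: 1.5 L × 18/5 × 1000 mL/L = 5400 mL

pumpkin purée: 4899 g; raisins: 928 g; chocolate chips: 1530 g; plain yogurt: 5400 mL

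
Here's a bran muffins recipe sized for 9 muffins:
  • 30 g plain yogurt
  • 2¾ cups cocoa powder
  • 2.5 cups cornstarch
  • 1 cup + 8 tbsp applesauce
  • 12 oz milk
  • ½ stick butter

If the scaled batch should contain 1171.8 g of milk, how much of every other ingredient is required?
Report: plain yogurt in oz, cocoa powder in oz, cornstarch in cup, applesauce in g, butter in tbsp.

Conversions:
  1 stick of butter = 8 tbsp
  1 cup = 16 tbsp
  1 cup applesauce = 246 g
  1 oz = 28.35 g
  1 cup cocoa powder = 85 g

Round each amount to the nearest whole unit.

The original recipe has 340.2 g of milk, so the scaling factor is 1171.8 ÷ 340.2 = 31/9.
plain yogurt: 30 g × 31/9 ÷ 28.35 g/oz ≈ 4 oz
cocoa powder: 2.75 cup × 31/9 × 85 g/cup ÷ 28.35 g/oz ≈ 28 oz
cornstarch: 2.5 cup × 31/9 ≈ 9 cup
applesauce: (1 cup + 8 tbsp = 1.5 cup) × 31/9 × 246 g/cup = 1271 g
butter: 0.5 stick × 31/9 × 8 tbsp/stick ≈ 14 tbsp

plain yogurt: 4 oz; cocoa powder: 28 oz; cornstarch: 9 cup; applesauce: 1271 g; butter: 14 tbsp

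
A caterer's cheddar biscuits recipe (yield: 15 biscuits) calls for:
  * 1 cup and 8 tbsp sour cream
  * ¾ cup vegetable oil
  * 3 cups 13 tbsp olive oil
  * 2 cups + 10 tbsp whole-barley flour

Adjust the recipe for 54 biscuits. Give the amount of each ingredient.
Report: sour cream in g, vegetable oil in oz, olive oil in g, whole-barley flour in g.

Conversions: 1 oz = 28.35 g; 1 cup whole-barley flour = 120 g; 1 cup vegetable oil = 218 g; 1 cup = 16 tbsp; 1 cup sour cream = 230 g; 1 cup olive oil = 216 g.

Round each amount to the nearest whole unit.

Scaling factor: 54/15 = 18/5 = 3.6.
sour cream: (1 cup + 8 tbsp = 1.5 cup) × 18/5 × 230 g/cup = 1242 g
vegetable oil: 0.75 cup × 18/5 × 218 g/cup ÷ 28.35 g/oz ≈ 21 oz
olive oil: (3 cup + 13 tbsp = 3.8125 cup) × 18/5 × 216 g/cup ≈ 2965 g
whole-barley flour: (2 cup + 10 tbsp = 2.625 cup) × 18/5 × 120 g/cup = 1134 g

sour cream: 1242 g; vegetable oil: 21 oz; olive oil: 2965 g; whole-barley flour: 1134 g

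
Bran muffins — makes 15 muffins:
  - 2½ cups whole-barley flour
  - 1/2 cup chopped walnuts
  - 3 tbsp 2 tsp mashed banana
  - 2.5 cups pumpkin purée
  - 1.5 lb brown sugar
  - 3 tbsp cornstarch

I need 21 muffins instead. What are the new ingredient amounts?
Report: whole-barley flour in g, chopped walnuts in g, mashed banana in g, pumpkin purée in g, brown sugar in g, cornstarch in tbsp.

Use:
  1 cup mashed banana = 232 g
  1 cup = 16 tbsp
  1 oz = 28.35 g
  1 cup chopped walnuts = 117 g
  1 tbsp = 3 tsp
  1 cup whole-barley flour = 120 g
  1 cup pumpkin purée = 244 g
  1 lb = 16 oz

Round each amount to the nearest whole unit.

Scaling factor: 21/15 = 7/5 = 1.4.
whole-barley flour: 2.5 cup × 7/5 × 120 g/cup = 420 g
chopped walnuts: 0.5 cup × 7/5 × 117 g/cup ≈ 82 g
mashed banana: (3 tbsp + 2 tsp = 11/3 tbsp) × 7/5 ÷ 16 tbsp/cup × 232 g/cup ≈ 74 g
pumpkin purée: 2.5 cup × 7/5 × 244 g/cup = 854 g
brown sugar: 1.5 lb × 7/5 × 16 oz/lb × 28.35 g/oz ≈ 953 g
cornstarch: 3 tbsp × 7/5 ≈ 4 tbsp

whole-barley flour: 420 g; chopped walnuts: 82 g; mashed banana: 74 g; pumpkin purée: 854 g; brown sugar: 953 g; cornstarch: 4 tbsp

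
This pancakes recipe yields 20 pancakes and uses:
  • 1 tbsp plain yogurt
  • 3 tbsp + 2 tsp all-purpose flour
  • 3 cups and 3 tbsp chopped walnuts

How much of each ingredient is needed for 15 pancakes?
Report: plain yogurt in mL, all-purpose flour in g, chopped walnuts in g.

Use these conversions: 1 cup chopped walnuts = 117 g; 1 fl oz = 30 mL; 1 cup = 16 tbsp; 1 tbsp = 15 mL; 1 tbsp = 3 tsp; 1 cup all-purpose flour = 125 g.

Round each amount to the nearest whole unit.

Scaling factor: 15/20 = 3/4 = 0.75.
plain yogurt: 1 tbsp × 3/4 × 15 mL/tbsp ≈ 11 mL
all-purpose flour: (3 tbsp + 2 tsp = 11/3 tbsp) × 3/4 ÷ 16 tbsp/cup × 125 g/cup ≈ 21 g
chopped walnuts: (3 cup + 3 tbsp = 3.1875 cup) × 3/4 × 117 g/cup ≈ 280 g

plain yogurt: 11 mL; all-purpose flour: 21 g; chopped walnuts: 280 g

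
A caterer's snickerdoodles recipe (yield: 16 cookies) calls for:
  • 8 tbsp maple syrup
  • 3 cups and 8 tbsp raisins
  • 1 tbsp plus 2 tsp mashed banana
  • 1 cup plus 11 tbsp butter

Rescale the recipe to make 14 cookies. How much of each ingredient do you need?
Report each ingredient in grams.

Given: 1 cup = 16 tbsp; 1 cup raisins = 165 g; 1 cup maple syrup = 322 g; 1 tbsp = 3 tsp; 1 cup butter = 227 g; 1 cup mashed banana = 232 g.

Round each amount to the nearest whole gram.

Scaling factor: 14/16 = 7/8 = 0.875.
maple syrup: 8 tbsp × 7/8 ÷ 16 tbsp/cup × 322 g/cup ≈ 141 g
raisins: (3 cup + 8 tbsp = 3.5 cup) × 7/8 × 165 g/cup ≈ 505 g
mashed banana: (1 tbsp + 2 tsp = 5/3 tbsp) × 7/8 ÷ 16 tbsp/cup × 232 g/cup ≈ 21 g
butter: (1 cup + 11 tbsp = 1.6875 cup) × 7/8 × 227 g/cup ≈ 335 g

maple syrup: 141 g; raisins: 505 g; mashed banana: 21 g; butter: 335 g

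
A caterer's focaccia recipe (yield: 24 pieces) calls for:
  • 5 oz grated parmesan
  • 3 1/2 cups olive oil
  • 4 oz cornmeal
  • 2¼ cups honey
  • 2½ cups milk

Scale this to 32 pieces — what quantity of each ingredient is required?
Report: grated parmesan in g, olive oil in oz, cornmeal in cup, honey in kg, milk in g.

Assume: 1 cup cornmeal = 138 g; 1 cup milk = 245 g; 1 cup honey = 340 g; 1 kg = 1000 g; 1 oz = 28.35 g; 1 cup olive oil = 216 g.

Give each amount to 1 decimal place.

grated parmesan: 189.0 g; olive oil: 35.6 oz; cornmeal: 1.1 cup; honey: 1.0 kg; milk: 816.7 g

Scaling factor: 32/24 = 4/3.
grated parmesan: 5 oz × 4/3 × 28.35 g/oz = 189.0 g
olive oil: 3.5 cup × 4/3 × 216 g/cup ÷ 28.35 g/oz ≈ 35.6 oz
cornmeal: 4 oz × 4/3 × 28.35 g/oz ÷ 138 g/cup ≈ 1.1 cup
honey: 2.25 cup × 4/3 × 340 g/cup ÷ 1000 g/kg ≈ 1.0 kg
milk: 2.5 cup × 4/3 × 245 g/cup ≈ 816.7 g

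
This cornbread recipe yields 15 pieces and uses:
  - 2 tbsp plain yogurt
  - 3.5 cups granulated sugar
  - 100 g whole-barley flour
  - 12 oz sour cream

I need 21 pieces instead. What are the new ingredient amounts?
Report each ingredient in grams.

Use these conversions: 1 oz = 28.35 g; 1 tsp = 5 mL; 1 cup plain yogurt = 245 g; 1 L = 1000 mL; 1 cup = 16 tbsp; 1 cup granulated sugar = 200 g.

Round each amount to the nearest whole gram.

Scaling factor: 21/15 = 7/5 = 1.4.
plain yogurt: 2 tbsp × 7/5 ÷ 16 tbsp/cup × 245 g/cup ≈ 43 g
granulated sugar: 3.5 cup × 7/5 × 200 g/cup = 980 g
whole-barley flour: 100 g × 7/5 = 140 g
sour cream: 12 oz × 7/5 × 28.35 g/oz ≈ 476 g

plain yogurt: 43 g; granulated sugar: 980 g; whole-barley flour: 140 g; sour cream: 476 g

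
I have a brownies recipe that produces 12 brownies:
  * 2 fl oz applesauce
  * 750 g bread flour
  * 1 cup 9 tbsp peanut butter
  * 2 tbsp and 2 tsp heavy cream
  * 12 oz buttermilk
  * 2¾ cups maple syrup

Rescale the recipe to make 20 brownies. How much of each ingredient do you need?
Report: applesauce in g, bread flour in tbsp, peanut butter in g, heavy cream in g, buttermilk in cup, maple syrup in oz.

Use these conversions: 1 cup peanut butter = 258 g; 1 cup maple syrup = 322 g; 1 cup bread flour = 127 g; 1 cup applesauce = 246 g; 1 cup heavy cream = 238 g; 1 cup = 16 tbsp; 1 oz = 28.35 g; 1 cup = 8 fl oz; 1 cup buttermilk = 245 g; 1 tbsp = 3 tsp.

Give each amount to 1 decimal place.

applesauce: 102.5 g; bread flour: 157.5 tbsp; peanut butter: 671.9 g; heavy cream: 66.1 g; buttermilk: 2.3 cup; maple syrup: 52.1 oz

Scaling factor: 20/12 = 5/3.
applesauce: 2 fl oz × 5/3 ÷ 8 fl oz/cup × 246 g/cup = 102.5 g
bread flour: 750 g × 5/3 ÷ 127 g/cup × 16 tbsp/cup ≈ 157.5 tbsp
peanut butter: (1 cup + 9 tbsp = 1.5625 cup) × 5/3 × 258 g/cup ≈ 671.9 g
heavy cream: (2 tbsp + 2 tsp = 8/3 tbsp) × 5/3 ÷ 16 tbsp/cup × 238 g/cup ≈ 66.1 g
buttermilk: 12 oz × 5/3 × 28.35 g/oz ÷ 245 g/cup ≈ 2.3 cup
maple syrup: 2.75 cup × 5/3 × 322 g/cup ÷ 28.35 g/oz ≈ 52.1 oz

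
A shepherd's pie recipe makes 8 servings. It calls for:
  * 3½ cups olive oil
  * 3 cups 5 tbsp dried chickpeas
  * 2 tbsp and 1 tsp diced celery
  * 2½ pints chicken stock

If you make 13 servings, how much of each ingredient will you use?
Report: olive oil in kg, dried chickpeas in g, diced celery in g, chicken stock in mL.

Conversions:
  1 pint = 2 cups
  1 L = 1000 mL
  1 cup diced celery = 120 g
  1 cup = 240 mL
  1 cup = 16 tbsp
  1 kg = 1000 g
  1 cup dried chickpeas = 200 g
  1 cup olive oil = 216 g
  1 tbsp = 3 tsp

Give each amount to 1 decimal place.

Scaling factor: 13/8 = 1.625.
olive oil: 3.5 cup × 13/8 × 216 g/cup ÷ 1000 g/kg ≈ 1.2 kg
dried chickpeas: (3 cup + 5 tbsp = 3.3125 cup) × 13/8 × 200 g/cup ≈ 1076.6 g
diced celery: (2 tbsp + 1 tsp = 7/3 tbsp) × 13/8 ÷ 16 tbsp/cup × 120 g/cup ≈ 28.4 g
chicken stock: 2.5 pint × 13/8 × 2 cup/pint × 240 mL/cup = 1950.0 mL

olive oil: 1.2 kg; dried chickpeas: 1076.6 g; diced celery: 28.4 g; chicken stock: 1950.0 mL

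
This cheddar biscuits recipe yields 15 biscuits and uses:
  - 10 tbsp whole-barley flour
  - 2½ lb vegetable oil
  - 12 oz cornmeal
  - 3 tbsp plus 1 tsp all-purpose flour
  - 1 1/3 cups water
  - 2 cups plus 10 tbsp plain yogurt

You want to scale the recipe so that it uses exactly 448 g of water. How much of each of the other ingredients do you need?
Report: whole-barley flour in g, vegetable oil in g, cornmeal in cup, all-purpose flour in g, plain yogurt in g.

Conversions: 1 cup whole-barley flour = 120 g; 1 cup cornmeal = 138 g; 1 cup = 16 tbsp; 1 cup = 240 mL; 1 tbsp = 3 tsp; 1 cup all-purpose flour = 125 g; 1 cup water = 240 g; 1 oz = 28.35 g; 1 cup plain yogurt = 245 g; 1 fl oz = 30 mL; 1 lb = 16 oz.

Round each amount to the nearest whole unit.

The original recipe has 320 g of water, so the scaling factor is 448 ÷ 320 = 7/5 = 1.4.
whole-barley flour: 10 tbsp × 7/5 ÷ 16 tbsp/cup × 120 g/cup = 105 g
vegetable oil: 2.5 lb × 7/5 × 16 oz/lb × 28.35 g/oz ≈ 1588 g
cornmeal: 12 oz × 7/5 × 28.35 g/oz ÷ 138 g/cup ≈ 3 cup
all-purpose flour: (3 tbsp + 1 tsp = 10/3 tbsp) × 7/5 ÷ 16 tbsp/cup × 125 g/cup ≈ 36 g
plain yogurt: (2 cup + 10 tbsp = 2.625 cup) × 7/5 × 245 g/cup ≈ 900 g

whole-barley flour: 105 g; vegetable oil: 1588 g; cornmeal: 3 cup; all-purpose flour: 36 g; plain yogurt: 900 g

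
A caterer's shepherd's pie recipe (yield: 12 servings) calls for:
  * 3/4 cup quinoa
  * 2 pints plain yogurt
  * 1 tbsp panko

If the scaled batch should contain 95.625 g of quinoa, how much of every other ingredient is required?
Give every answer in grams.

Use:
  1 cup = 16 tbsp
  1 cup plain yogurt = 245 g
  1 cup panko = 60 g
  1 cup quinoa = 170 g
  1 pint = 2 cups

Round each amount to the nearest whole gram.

The original recipe has 127.5 g of quinoa, so the scaling factor is 95.625 ÷ 127.5 = 3/4 = 0.75.
plain yogurt: 2 pint × 3/4 × 2 cup/pint × 245 g/cup = 735 g
panko: 1 tbsp × 3/4 ÷ 16 tbsp/cup × 60 g/cup ≈ 3 g

plain yogurt: 735 g; panko: 3 g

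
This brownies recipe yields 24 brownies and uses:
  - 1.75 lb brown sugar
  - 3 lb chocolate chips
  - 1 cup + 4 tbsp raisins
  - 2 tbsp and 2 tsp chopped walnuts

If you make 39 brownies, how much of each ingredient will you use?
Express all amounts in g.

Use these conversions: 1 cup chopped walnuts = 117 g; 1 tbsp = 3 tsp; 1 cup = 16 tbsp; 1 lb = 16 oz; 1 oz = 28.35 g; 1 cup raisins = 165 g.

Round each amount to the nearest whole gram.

brown sugar: 1290 g; chocolate chips: 2211 g; raisins: 335 g; chopped walnuts: 32 g

Scaling factor: 39/24 = 13/8 = 1.625.
brown sugar: 1.75 lb × 13/8 × 16 oz/lb × 28.35 g/oz ≈ 1290 g
chocolate chips: 3 lb × 13/8 × 16 oz/lb × 28.35 g/oz ≈ 2211 g
raisins: (1 cup + 4 tbsp = 1.25 cup) × 13/8 × 165 g/cup ≈ 335 g
chopped walnuts: (2 tbsp + 2 tsp = 8/3 tbsp) × 13/8 ÷ 16 tbsp/cup × 117 g/cup ≈ 32 g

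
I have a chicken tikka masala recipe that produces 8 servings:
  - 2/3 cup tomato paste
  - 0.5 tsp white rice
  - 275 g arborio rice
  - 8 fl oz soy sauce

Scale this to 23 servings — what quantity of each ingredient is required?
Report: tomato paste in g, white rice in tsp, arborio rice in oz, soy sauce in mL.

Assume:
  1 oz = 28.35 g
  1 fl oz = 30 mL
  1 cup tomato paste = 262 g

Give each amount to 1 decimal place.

Scaling factor: 23/8 = 2.875.
tomato paste: 2/3 cup × 23/8 × 262 g/cup ≈ 502.2 g
white rice: 0.5 tsp × 23/8 ≈ 1.4 tsp
arborio rice: 275 g × 23/8 ÷ 28.35 g/oz ≈ 27.9 oz
soy sauce: 8 fl oz × 23/8 × 30 mL/fl oz = 690.0 mL

tomato paste: 502.2 g; white rice: 1.4 tsp; arborio rice: 27.9 oz; soy sauce: 690.0 mL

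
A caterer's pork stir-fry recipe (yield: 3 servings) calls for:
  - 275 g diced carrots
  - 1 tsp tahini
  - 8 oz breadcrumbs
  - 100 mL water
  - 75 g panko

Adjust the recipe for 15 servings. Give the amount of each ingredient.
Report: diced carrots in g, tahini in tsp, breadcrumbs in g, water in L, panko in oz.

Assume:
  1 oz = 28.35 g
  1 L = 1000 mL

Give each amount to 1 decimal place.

Scaling factor: 15/3 = 5.
diced carrots: 275 g × 5 = 1375.0 g
tahini: 1 tsp × 5 = 5.0 tsp
breadcrumbs: 8 oz × 5 × 28.35 g/oz = 1134.0 g
water: 100 mL × 5 ÷ 1000 mL/L = 0.5 L
panko: 75 g × 5 ÷ 28.35 g/oz ≈ 13.2 oz

diced carrots: 1375.0 g; tahini: 5.0 tsp; breadcrumbs: 1134.0 g; water: 0.5 L; panko: 13.2 oz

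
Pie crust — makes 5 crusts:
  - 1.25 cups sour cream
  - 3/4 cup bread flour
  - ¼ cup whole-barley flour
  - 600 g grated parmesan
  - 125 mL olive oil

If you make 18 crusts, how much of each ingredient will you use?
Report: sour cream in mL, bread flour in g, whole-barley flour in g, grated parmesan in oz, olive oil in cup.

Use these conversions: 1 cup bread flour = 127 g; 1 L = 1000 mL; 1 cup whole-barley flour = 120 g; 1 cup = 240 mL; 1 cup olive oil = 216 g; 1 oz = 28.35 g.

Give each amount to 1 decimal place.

sour cream: 1080.0 mL; bread flour: 342.9 g; whole-barley flour: 108.0 g; grated parmesan: 76.2 oz; olive oil: 1.9 cup

Scaling factor: 18/5 = 3.6.
sour cream: 1.25 cup × 18/5 × 240 mL/cup = 1080.0 mL
bread flour: 0.75 cup × 18/5 × 127 g/cup = 342.9 g
whole-barley flour: 0.25 cup × 18/5 × 120 g/cup = 108.0 g
grated parmesan: 600 g × 18/5 ÷ 28.35 g/oz ≈ 76.2 oz
olive oil: 125 mL × 18/5 ÷ 240 mL/cup ≈ 1.9 cup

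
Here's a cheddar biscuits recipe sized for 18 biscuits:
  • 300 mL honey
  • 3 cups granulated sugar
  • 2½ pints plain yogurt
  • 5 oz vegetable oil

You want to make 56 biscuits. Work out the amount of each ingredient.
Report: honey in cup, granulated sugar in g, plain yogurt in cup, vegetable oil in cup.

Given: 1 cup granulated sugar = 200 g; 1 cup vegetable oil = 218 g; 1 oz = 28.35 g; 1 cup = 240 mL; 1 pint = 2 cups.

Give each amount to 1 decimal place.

honey: 3.9 cup; granulated sugar: 1866.7 g; plain yogurt: 15.6 cup; vegetable oil: 2.0 cup

Scaling factor: 56/18 = 28/9.
honey: 300 mL × 28/9 ÷ 240 mL/cup ≈ 3.9 cup
granulated sugar: 3 cup × 28/9 × 200 g/cup ≈ 1866.7 g
plain yogurt: 2.5 pint × 28/9 × 2 cup/pint ≈ 15.6 cup
vegetable oil: 5 oz × 28/9 × 28.35 g/oz ÷ 218 g/cup ≈ 2.0 cup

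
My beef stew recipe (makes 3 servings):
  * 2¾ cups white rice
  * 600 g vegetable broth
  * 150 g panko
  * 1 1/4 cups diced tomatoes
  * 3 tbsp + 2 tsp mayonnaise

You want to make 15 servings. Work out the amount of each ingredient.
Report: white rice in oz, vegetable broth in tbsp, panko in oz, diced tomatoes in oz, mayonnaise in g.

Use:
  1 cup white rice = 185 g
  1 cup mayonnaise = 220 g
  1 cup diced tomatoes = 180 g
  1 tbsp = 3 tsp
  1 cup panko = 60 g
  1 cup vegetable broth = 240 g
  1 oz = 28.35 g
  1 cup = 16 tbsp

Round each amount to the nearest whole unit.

Scaling factor: 15/3 = 5.
white rice: 2.75 cup × 5 × 185 g/cup ÷ 28.35 g/oz ≈ 90 oz
vegetable broth: 600 g × 5 ÷ 240 g/cup × 16 tbsp/cup = 200 tbsp
panko: 150 g × 5 ÷ 28.35 g/oz ≈ 26 oz
diced tomatoes: 1.25 cup × 5 × 180 g/cup ÷ 28.35 g/oz ≈ 40 oz
mayonnaise: (3 tbsp + 2 tsp = 11/3 tbsp) × 5 ÷ 16 tbsp/cup × 220 g/cup ≈ 252 g

white rice: 90 oz; vegetable broth: 200 tbsp; panko: 26 oz; diced tomatoes: 40 oz; mayonnaise: 252 g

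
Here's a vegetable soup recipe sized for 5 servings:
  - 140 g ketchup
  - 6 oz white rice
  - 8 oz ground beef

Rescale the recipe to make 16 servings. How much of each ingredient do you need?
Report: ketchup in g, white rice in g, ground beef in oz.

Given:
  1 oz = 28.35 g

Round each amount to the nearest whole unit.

ketchup: 448 g; white rice: 544 g; ground beef: 26 oz

Scaling factor: 16/5 = 3.2.
ketchup: 140 g × 16/5 = 448 g
white rice: 6 oz × 16/5 × 28.35 g/oz ≈ 544 g
ground beef: 8 oz × 16/5 ≈ 26 oz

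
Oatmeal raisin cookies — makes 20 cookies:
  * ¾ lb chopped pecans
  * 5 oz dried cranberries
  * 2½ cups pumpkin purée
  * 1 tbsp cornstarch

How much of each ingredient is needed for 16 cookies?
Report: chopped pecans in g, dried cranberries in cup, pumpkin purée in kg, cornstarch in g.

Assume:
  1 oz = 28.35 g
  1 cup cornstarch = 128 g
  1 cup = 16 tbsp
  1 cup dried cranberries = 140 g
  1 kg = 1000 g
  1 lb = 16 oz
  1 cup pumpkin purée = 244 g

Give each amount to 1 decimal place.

Scaling factor: 16/20 = 4/5 = 0.8.
chopped pecans: 0.75 lb × 4/5 × 16 oz/lb × 28.35 g/oz ≈ 272.2 g
dried cranberries: 5 oz × 4/5 × 28.35 g/oz ÷ 140 g/cup ≈ 0.8 cup
pumpkin purée: 2.5 cup × 4/5 × 244 g/cup ÷ 1000 g/kg ≈ 0.5 kg
cornstarch: 1 tbsp × 4/5 ÷ 16 tbsp/cup × 128 g/cup = 6.4 g

chopped pecans: 272.2 g; dried cranberries: 0.8 cup; pumpkin purée: 0.5 kg; cornstarch: 6.4 g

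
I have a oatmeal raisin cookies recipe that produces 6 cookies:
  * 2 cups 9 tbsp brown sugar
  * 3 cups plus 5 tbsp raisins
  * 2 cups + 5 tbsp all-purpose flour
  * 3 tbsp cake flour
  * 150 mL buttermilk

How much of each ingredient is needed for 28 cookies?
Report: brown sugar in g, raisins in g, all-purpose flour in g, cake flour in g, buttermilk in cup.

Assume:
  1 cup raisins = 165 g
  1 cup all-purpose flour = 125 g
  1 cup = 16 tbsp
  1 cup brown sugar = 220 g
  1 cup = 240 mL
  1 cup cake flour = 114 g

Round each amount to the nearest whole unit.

brown sugar: 2631 g; raisins: 2551 g; all-purpose flour: 1349 g; cake flour: 100 g; buttermilk: 3 cup

Scaling factor: 28/6 = 14/3.
brown sugar: (2 cup + 9 tbsp = 2.5625 cup) × 14/3 × 220 g/cup ≈ 2631 g
raisins: (3 cup + 5 tbsp = 3.3125 cup) × 14/3 × 165 g/cup ≈ 2551 g
all-purpose flour: (2 cup + 5 tbsp = 2.3125 cup) × 14/3 × 125 g/cup ≈ 1349 g
cake flour: 3 tbsp × 14/3 ÷ 16 tbsp/cup × 114 g/cup ≈ 100 g
buttermilk: 150 mL × 14/3 ÷ 240 mL/cup ≈ 3 cup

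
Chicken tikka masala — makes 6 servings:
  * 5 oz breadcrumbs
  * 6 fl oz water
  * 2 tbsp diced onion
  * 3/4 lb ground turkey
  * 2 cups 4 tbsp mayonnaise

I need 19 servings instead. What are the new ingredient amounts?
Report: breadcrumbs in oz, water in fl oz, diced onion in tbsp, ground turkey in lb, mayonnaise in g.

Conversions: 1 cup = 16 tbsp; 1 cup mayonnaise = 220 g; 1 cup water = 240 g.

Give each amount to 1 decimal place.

breadcrumbs: 15.8 oz; water: 19.0 fl oz; diced onion: 6.3 tbsp; ground turkey: 2.4 lb; mayonnaise: 1567.5 g

Scaling factor: 19/6.
breadcrumbs: 5 oz × 19/6 ≈ 15.8 oz
water: 6 fl oz × 19/6 = 19.0 fl oz
diced onion: 2 tbsp × 19/6 ≈ 6.3 tbsp
ground turkey: 0.75 lb × 19/6 ≈ 2.4 lb
mayonnaise: (2 cup + 4 tbsp = 2.25 cup) × 19/6 × 220 g/cup = 1567.5 g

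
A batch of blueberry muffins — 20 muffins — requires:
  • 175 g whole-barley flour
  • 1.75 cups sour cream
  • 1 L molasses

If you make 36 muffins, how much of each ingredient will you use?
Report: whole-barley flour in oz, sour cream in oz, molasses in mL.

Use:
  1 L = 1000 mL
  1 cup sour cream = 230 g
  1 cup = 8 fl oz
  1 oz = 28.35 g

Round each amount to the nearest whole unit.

whole-barley flour: 11 oz; sour cream: 26 oz; molasses: 1800 mL

Scaling factor: 36/20 = 9/5 = 1.8.
whole-barley flour: 175 g × 9/5 ÷ 28.35 g/oz ≈ 11 oz
sour cream: 1.75 cup × 9/5 × 230 g/cup ÷ 28.35 g/oz ≈ 26 oz
molasses: 1 L × 9/5 × 1000 mL/L = 1800 mL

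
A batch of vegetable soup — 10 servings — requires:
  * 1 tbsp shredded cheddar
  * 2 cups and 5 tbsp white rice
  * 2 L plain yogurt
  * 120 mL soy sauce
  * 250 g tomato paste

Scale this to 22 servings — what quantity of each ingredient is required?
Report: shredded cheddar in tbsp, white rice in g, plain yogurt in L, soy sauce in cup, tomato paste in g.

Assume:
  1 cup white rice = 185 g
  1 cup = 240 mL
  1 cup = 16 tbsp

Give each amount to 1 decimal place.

Scaling factor: 22/10 = 11/5 = 2.2.
shredded cheddar: 1 tbsp × 11/5 = 2.2 tbsp
white rice: (2 cup + 5 tbsp = 2.3125 cup) × 11/5 × 185 g/cup ≈ 941.2 g
plain yogurt: 2 L × 11/5 = 4.4 L
soy sauce: 120 mL × 11/5 ÷ 240 mL/cup = 1.1 cup
tomato paste: 250 g × 11/5 = 550.0 g

shredded cheddar: 2.2 tbsp; white rice: 941.2 g; plain yogurt: 4.4 L; soy sauce: 1.1 cup; tomato paste: 550.0 g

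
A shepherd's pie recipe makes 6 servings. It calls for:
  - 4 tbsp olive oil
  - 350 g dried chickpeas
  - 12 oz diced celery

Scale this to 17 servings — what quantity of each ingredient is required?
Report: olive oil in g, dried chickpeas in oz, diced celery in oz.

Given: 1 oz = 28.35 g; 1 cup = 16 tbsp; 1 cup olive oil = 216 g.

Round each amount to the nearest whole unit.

Scaling factor: 17/6.
olive oil: 4 tbsp × 17/6 ÷ 16 tbsp/cup × 216 g/cup = 153 g
dried chickpeas: 350 g × 17/6 ÷ 28.35 g/oz ≈ 35 oz
diced celery: 12 oz × 17/6 = 34 oz

olive oil: 153 g; dried chickpeas: 35 oz; diced celery: 34 oz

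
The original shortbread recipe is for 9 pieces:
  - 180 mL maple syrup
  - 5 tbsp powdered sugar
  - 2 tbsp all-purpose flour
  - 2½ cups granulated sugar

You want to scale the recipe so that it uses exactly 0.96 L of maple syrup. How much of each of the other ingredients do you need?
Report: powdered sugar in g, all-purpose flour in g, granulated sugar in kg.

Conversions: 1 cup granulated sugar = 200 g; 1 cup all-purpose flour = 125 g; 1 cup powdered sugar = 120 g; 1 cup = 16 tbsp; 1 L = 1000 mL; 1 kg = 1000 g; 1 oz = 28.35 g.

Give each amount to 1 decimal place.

powdered sugar: 200.0 g; all-purpose flour: 83.3 g; granulated sugar: 2.7 kg

The original recipe has 0.18 L of maple syrup, so the scaling factor is 0.96 ÷ 0.18 = 16/3.
powdered sugar: 5 tbsp × 16/3 ÷ 16 tbsp/cup × 120 g/cup = 200.0 g
all-purpose flour: 2 tbsp × 16/3 ÷ 16 tbsp/cup × 125 g/cup ≈ 83.3 g
granulated sugar: 2.5 cup × 16/3 × 200 g/cup ÷ 1000 g/kg ≈ 2.7 kg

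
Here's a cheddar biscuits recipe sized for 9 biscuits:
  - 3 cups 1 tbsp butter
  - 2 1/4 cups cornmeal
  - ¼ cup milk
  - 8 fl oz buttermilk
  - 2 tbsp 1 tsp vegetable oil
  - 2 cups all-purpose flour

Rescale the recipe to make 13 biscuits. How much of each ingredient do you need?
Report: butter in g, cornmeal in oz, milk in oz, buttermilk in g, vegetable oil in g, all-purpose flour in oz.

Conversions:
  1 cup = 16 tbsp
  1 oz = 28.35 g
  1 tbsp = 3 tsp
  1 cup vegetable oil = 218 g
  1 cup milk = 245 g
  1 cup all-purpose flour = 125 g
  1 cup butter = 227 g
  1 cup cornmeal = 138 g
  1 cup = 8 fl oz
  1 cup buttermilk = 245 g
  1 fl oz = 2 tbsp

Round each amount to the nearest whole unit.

butter: 1004 g; cornmeal: 16 oz; milk: 3 oz; buttermilk: 354 g; vegetable oil: 46 g; all-purpose flour: 13 oz

Scaling factor: 13/9.
butter: (3 cup + 1 tbsp = 3.0625 cup) × 13/9 × 227 g/cup ≈ 1004 g
cornmeal: 2.25 cup × 13/9 × 138 g/cup ÷ 28.35 g/oz ≈ 16 oz
milk: 0.25 cup × 13/9 × 245 g/cup ÷ 28.35 g/oz ≈ 3 oz
buttermilk: 8 fl oz × 13/9 ÷ 8 fl oz/cup × 245 g/cup ≈ 354 g
vegetable oil: (2 tbsp + 1 tsp = 7/3 tbsp) × 13/9 ÷ 16 tbsp/cup × 218 g/cup ≈ 46 g
all-purpose flour: 2 cup × 13/9 × 125 g/cup ÷ 28.35 g/oz ≈ 13 oz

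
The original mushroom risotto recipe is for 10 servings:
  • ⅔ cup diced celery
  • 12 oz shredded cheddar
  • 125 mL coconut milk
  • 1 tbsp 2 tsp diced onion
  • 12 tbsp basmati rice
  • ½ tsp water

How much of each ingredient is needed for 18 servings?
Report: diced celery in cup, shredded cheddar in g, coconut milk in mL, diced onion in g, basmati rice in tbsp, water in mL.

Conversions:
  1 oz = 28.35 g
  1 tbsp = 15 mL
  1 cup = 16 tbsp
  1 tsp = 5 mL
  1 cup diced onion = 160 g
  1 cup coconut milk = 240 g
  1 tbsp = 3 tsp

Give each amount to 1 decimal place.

Scaling factor: 18/10 = 9/5 = 1.8.
diced celery: 2/3 cup × 9/5 = 1.2 cup
shredded cheddar: 12 oz × 9/5 × 28.35 g/oz ≈ 612.4 g
coconut milk: 125 mL × 9/5 = 225.0 mL
diced onion: (1 tbsp + 2 tsp = 5/3 tbsp) × 9/5 ÷ 16 tbsp/cup × 160 g/cup = 30.0 g
basmati rice: 12 tbsp × 9/5 = 21.6 tbsp
water: 0.5 tsp × 9/5 × 5 mL/tsp = 4.5 mL

diced celery: 1.2 cup; shredded cheddar: 612.4 g; coconut milk: 225.0 mL; diced onion: 30.0 g; basmati rice: 21.6 tbsp; water: 4.5 mL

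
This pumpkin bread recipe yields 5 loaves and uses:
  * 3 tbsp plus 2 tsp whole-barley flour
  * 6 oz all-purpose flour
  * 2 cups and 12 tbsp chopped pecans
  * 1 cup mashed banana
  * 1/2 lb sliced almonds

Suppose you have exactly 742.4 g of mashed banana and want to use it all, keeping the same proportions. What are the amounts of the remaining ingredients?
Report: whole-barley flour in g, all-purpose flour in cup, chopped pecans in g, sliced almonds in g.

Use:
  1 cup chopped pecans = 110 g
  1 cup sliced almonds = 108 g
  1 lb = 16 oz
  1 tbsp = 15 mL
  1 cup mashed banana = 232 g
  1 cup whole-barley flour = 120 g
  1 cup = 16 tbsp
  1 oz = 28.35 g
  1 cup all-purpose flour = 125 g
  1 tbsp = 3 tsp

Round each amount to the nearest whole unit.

whole-barley flour: 88 g; all-purpose flour: 4 cup; chopped pecans: 968 g; sliced almonds: 726 g

The original recipe has 232 g of mashed banana, so the scaling factor is 742.4 ÷ 232 = 16/5 = 3.2.
whole-barley flour: (3 tbsp + 2 tsp = 11/3 tbsp) × 16/5 ÷ 16 tbsp/cup × 120 g/cup = 88 g
all-purpose flour: 6 oz × 16/5 × 28.35 g/oz ÷ 125 g/cup ≈ 4 cup
chopped pecans: (2 cup + 12 tbsp = 2.75 cup) × 16/5 × 110 g/cup = 968 g
sliced almonds: 0.5 lb × 16/5 × 16 oz/lb × 28.35 g/oz ≈ 726 g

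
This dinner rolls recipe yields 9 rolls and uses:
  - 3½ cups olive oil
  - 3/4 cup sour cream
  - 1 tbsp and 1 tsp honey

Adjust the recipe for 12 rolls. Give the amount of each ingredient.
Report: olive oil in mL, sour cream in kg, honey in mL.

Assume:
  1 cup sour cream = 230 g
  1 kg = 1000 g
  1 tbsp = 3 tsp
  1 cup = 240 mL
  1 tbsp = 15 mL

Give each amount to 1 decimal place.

Scaling factor: 12/9 = 4/3.
olive oil: 3.5 cup × 4/3 × 240 mL/cup = 1120.0 mL
sour cream: 0.75 cup × 4/3 × 230 g/cup ÷ 1000 g/kg ≈ 0.2 kg
honey: (1 tbsp + 1 tsp = 4/3 tbsp) × 4/3 × 15 mL/tbsp ≈ 26.7 mL

olive oil: 1120.0 mL; sour cream: 0.2 kg; honey: 26.7 mL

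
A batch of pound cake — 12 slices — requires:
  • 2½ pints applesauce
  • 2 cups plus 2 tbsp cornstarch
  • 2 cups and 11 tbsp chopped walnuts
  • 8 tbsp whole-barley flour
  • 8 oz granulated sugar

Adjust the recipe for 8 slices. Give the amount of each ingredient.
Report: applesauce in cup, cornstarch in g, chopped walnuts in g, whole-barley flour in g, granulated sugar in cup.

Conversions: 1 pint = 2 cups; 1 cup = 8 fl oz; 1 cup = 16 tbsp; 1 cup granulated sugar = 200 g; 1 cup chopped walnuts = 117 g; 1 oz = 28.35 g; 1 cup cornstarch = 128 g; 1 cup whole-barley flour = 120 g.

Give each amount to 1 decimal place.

Scaling factor: 8/12 = 2/3.
applesauce: 2.5 pint × 2/3 × 2 cup/pint ≈ 3.3 cup
cornstarch: (2 cup + 2 tbsp = 2.125 cup) × 2/3 × 128 g/cup ≈ 181.3 g
chopped walnuts: (2 cup + 11 tbsp = 2.6875 cup) × 2/3 × 117 g/cup ≈ 209.6 g
whole-barley flour: 8 tbsp × 2/3 ÷ 16 tbsp/cup × 120 g/cup = 40.0 g
granulated sugar: 8 oz × 2/3 × 28.35 g/oz ÷ 200 g/cup ≈ 0.8 cup

applesauce: 3.3 cup; cornstarch: 181.3 g; chopped walnuts: 209.6 g; whole-barley flour: 40.0 g; granulated sugar: 0.8 cup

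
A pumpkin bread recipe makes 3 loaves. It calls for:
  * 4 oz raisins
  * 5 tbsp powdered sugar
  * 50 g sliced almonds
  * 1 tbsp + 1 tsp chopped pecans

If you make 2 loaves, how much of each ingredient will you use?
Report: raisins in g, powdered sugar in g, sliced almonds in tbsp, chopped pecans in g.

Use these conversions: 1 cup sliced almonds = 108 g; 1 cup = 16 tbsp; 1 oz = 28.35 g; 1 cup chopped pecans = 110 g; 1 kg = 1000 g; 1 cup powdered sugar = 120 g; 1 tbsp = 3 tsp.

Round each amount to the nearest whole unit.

raisins: 76 g; powdered sugar: 25 g; sliced almonds: 5 tbsp; chopped pecans: 6 g

Scaling factor: 2/3.
raisins: 4 oz × 2/3 × 28.35 g/oz ≈ 76 g
powdered sugar: 5 tbsp × 2/3 ÷ 16 tbsp/cup × 120 g/cup = 25 g
sliced almonds: 50 g × 2/3 ÷ 108 g/cup × 16 tbsp/cup ≈ 5 tbsp
chopped pecans: (1 tbsp + 1 tsp = 4/3 tbsp) × 2/3 ÷ 16 tbsp/cup × 110 g/cup ≈ 6 g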